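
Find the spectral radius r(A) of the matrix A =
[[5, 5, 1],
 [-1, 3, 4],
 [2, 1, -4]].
r(A) ≈ 4.8719

The eigenvalues of A are the roots of its characteristic polynomial. With M = A (coefficients from the trace, the sum of principal 2x2 minors, and det A):
  p(λ) = det(λ I - M) = λ^3 - 4λ^2 - 18λ + 67.
No integer candidate from the rational root theorem (±divisors of 67) is a root, so the roots are irrational. The cubic discriminant is Δ = 11293 > 0, so there are three distinct real roots. p(-5) = -68 and p(-4) = 11 have opposite signs, so a root lies in (-5, -4); Newton's method refines it to λ ≈ -4.1699. p(3) = 4 and p(4) = -5 have opposite signs, so a root lies in (3, 4); Newton's method refines it to λ ≈ 3.298. p(4) = -5 and p(5) = 2 have opposite signs, so a root lies in (4, 5); Newton's method refines it to λ ≈ 4.8719. Check (Vieta): the three roots sum to 4, matching tr M = 4.
Thus the eigenvalues (to 4 decimals) are -4.1699 (modulus 4.1699); 3.298 (modulus 3.298); 4.8719 (modulus 4.8719). The spectral radius is the largest modulus: r(A) ≈ 4.8719. (Cross-check: r(A) ≤ ||A||_2 ≈ 7.6034; equality holds whenever A is normal, though it can also hold for some non-normal A.)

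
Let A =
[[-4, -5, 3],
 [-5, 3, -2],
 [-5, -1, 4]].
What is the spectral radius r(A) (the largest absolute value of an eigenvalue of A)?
r(A) ≈ 5.7661

The eigenvalues of A are the roots of its characteristic polynomial. With M = A (coefficients from the trace, the sum of principal 2x2 minors, and det A):
  p(λ) = det(λ I - M) = λ^3 - 3λ^2 - 28λ + 130.
No integer candidate from the rational root theorem (±divisors of 130) is a root, so the roots are irrational. The cubic discriminant is Δ = -150836 < 0, so there is one real root and a complex-conjugate pair. p(-6) = -26 and p(-5) = 70 have opposite signs, so a root lies in (-6, -5); Newton's method refines it to λ ≈ -5.7661. Dividing out (λ - (-5.7661)) leaves approximately λ^2 - 8.7661λ + 22.5457. For λ^2 - 8.7661λ + 22.5457 the discriminant is -13.3389. It is negative, so the remaining roots are the complex-conjugate pair λ ≈ 4.383 ± 1.8261i. Their product equals the constant term, so |λ|^2 ≈ 22.5457 and |λ| ≈ 4.7482.
Thus the eigenvalues (to 4 decimals) are -5.7661 (modulus 5.7661); 4.383 ± 1.8261i (modulus 4.7482). The spectral radius is the largest modulus: r(A) ≈ 5.7661. (Cross-check: r(A) ≤ ||A||_2 ≈ 9.2116; equality holds whenever A is normal, though it can also hold for some non-normal A.)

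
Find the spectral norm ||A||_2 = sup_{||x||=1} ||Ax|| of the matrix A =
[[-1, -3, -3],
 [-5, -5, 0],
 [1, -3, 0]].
||A||_2 ≈ 7.9229 (= sqrt(largest eigenvalue of A^T A))

||A||_2 = sigma_max(A) = sqrt(lambda_max(A^T A)). Form the symmetric matrix M = A^T A =
[[27, 25, 3],
 [25, 43, 9],
 [3, 9, 9]].
Its characteristic polynomial (trace, sum of principal 2x2 minors, determinant of M give the coefficients) is
  p(λ) = det(λ I - M) = λ^3 - 79λ^2 + 1076λ - 3600.
No integer candidate from the rational root theorem (±divisors of 3600) is a root, so the roots are irrational. The cubic discriminant is Δ = 301189712 > 0, so there are three distinct real roots. p(5) = -70 and p(6) = 228 have opposite signs, so a root lies in (5, 6); Newton's method refines it to λ ≈ 5.201. p(11) = 8 and p(12) = -336 have opposite signs, so a root lies in (11, 12); Newton's method refines it to λ ≈ 11.0266. p(62) = -2236 and p(63) = 684 have opposite signs, so a root lies in (62, 63); Newton's method refines it to λ ≈ 62.7723. Check (Vieta): the three roots sum to 79, matching tr M = 79.
So the eigenvalues of A^T A are ≈ 5.201, 11.0266, 62.7723 (all ≥ 0, as they must be for A^T A). The largest is λ_max ≈ 62.7723, hence ||A||_2 = sqrt(λ_max) ≈ 7.9229.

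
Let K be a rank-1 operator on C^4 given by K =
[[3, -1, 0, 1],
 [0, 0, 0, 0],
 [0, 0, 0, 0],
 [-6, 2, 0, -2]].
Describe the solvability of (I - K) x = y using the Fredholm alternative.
(I - K) is singular (det(I - K) = 0, i.e. 1 ∈ sigma(K)). (I - K) x = y is solvable iff y ⊥ ker((I - K)^*) = span{(3, -1, 0, 1)}, i.e. iff 3y_1 - y_2 + y_4 = 0. When solvable, the solutions are x = y + c·(1, 0, 0, -2), c arbitrary (ker(I - K) = span{(1, 0, 0, -2)}, dimension 1).

K has rank 1, so it is an outer product K = u v^T: every row of K is a multiple of one row vector. Reading off the entries, u = (1, 0, 0, -2) and v = (3, -1, 0, 1) (row i of K equals u_i·v^T). A rank-one matrix u v^T satisfies K u = u (v·u) and kills the (3)-dimensional subspace v^⊥, so its characteristic polynomial is lambda^3 (lambda - v·u) with v·u = tr K = 1. Hence the eigenvalues of I - K are 1 (multiplicity 3) and 1 - (1) = 0, so det(I - K) = 0. (Direct check: I - K =
[[-2, 1, 0, -1],
 [0, 1, 0, 0],
 [0, 0, 1, 0],
 [6, -2, 0, 3]]
has determinant 0.) So 1 is an eigenvalue of K and (I - K) is not invertible. The finite-dimensional Fredholm alternative says: either (I - K) is invertible, or ker(I - K) ≠ {0} and then range(I - K) = ker((I - K)^*)^⊥, with dim ker(I - K) = dim ker((I - K)^*). We are in the second case, so we need both kernels. Kernel of I - K: (I - K) u = u - u (v·u) = u - u = 0, so ker(I - K) = span{u} = span{(1, 0, 0, -2)} (it is exactly 1-dimensional because rank(I - K) = 3). Kernel of the adjoint: K is real, so (I - K)^* = I - K^T = I - v u^T, and (I - v u^T) v = v - v (u·v) = 0; hence ker((I - K)^*) = span{v} = span{(3, -1, 0, 1)}. Therefore (I - K) x = y is solvable iff <y, v> = 0, i.e. iff 3y_1 - y_2 + y_4 = 0. When this holds, K y = u (v·y) = 0, so (I - K) y = y and x = y is a particular solution; the full solution set is the line x = y + c·u = y + c·(1, 0, 0, -2), c ∈ C.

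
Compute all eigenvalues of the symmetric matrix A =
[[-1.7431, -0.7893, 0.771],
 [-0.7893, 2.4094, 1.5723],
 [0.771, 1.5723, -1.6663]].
sigma(A) ≈ {-3, -1, 3}

A is real symmetric, so its spectrum consists of real eigenvalues. Expanding the characteristic polynomial of the displayed matrix gives
  det(λ I - A) = p(λ) = λ^3 + (1)λ^2 + (-9)λ + (-9).
Solving p(λ) = 0 yields eigenvalues ≈ -3, -1, 3. (A is shown rounded to 4 decimals, so these recover the underlying integer eigenvalues to within that precision.)
Verification: the trace of A = -1 equals the sum of eigenvalues -1, and det(A) ≈ 8.9995 matches the eigenvalue product 9.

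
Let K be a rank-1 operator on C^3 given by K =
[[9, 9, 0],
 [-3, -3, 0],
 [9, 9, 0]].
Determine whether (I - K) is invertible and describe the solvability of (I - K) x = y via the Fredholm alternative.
(I - K) is invertible (det(I - K) = -5 ≠ 0), so for every y in C^3 the equation (I - K) x = y has a unique solution.

K has rank 1, so it is an outer product K = u v^T: every row of K is a multiple of one row vector. Reading off the entries, u = (-3, 1, -3) and v = (-3, -3, 0) (row i of K equals u_i·v^T). A rank-one matrix u v^T satisfies K u = u (v·u) and kills the (2)-dimensional subspace v^⊥, so its characteristic polynomial is lambda^2 (lambda - v·u) with v·u = tr K = 6. Hence the eigenvalues of I - K are 1 (multiplicity 2) and 1 - (6) = -5, so det(I - K) = -5. (Direct check: I - K =
[[-8, -9, 0],
 [3, 4, 0],
 [-9, -9, 1]]
has determinant -5.) The finite-dimensional Fredholm alternative says: either (I - K) is invertible, or ker(I - K) ≠ {0} and then range(I - K) = ker((I - K)^*)^⊥, with dim ker(I - K) = dim ker((I - K)^*). Since det(I - K) ≠ 0, 1 is not an eigenvalue of K and ker(I - K) = {0}, so we are in the first case: for every y there is a unique x = (I - K)^(-1) y. Explicitly, by the Sherman–Morrison formula, (I - u v^T)^(-1) = I + u v^T/(1 - v·u), i.e. (I - K)^(-1) = I + K/(-5).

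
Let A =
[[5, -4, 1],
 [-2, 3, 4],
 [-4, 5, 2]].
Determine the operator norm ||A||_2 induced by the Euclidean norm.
||A||_2 ≈ 9.9517 (= sqrt(largest eigenvalue of A^T A))

||A||_2 = sigma_max(A) = sqrt(lambda_max(A^T A)). Form the symmetric matrix M = A^T A =
[[45, -46, -11],
 [-46, 50, 18],
 [-11, 18, 21]].
Its characteristic polynomial (trace, sum of principal 2x2 minors, determinant of M give the coefficients) is
  p(λ) = det(λ I - M) = λ^3 - 116λ^2 + 1684λ - 400.
No integer candidate from the rational root theorem (±divisors of 400) is a root, so the roots are irrational. The cubic discriminant is Δ = 17961675520 > 0, so there are three distinct real roots. p(0) = -400 and p(1) = 1169 have opposite signs, so a root lies in (0, 1); Newton's method refines it to λ ≈ 0.2415. p(16) = 944 and p(17) = -383 have opposite signs, so a root lies in (16, 17); Newton's method refines it to λ ≈ 16.7214. p(99) = -301 and p(100) = 8000 have opposite signs, so a root lies in (99, 100); Newton's method refines it to λ ≈ 99.037. Check (Vieta): the three roots sum to 116, matching tr M = 116.
So the eigenvalues of A^T A are ≈ 0.2415, 16.7214, 99.037 (all ≥ 0, as they must be for A^T A). The largest is λ_max ≈ 99.037, hence ||A||_2 = sqrt(λ_max) ≈ 9.9517.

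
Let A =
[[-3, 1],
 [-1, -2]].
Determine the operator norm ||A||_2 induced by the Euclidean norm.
||A||_2 = sqrt((15 + sqrt(29))/2) ≈ 3.1926 (= sqrt(largest eigenvalue of A^T A))

||A||_2 = sigma_max(A) = sqrt(lambda_max(A^T A)). Form the symmetric matrix M = A^T A =
[[10, -1],
 [-1, 5]].
Its characteristic polynomial (trace, determinant of M give the coefficients) is
  p(λ) = det(λ I - M) = λ^2 - 15λ + 49.
For λ^2 - 15λ + 49 the discriminant is 29. It is nonnegative but not a perfect square, so the roots are real and irrational: λ = (15 ± sqrt(29))/2 ≈ 10.1926, 4.8074.
So the eigenvalues of A^T A are ≈ 4.8074, 10.1926 (all ≥ 0, as they must be for A^T A). The largest is λ_max = (15 + sqrt(29))/2 ≈ 10.1926, hence ||A||_2 = sqrt(λ_max) = sqrt((15 + sqrt(29))/2) ≈ 3.1926.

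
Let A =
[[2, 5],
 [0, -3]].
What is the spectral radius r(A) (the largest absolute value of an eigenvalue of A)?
r(A) = 3

The eigenvalues of A are the roots of its characteristic polynomial. With M = A (coefficients from the trace and determinant):
  p(λ) = det(λ I - M) = λ^2 + λ - 6.
For λ^2 + λ - 6 the discriminant is 25. It is a perfect square (5^2), so the roots are rational: λ = (-1 ± 5)/2 = 2, -3.
Thus the eigenvalues (to 4 decimals) are 2 (modulus 2); -3 (modulus 3). The spectral radius is the largest modulus: r(A) = 3. (Cross-check: r(A) ≤ ||A||_2 ≈ 6.085; equality holds whenever A is normal, though it can also hold for some non-normal A.)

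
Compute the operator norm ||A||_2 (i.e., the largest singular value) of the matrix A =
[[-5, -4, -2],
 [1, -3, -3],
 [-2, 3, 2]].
||A||_2 ≈ 7.3984 (= sqrt(largest eigenvalue of A^T A))

||A||_2 = sigma_max(A) = sqrt(lambda_max(A^T A)). Form the symmetric matrix M = A^T A =
[[30, 11, 3],
 [11, 34, 23],
 [3, 23, 17]].
Its characteristic polynomial (trace, sum of principal 2x2 minors, determinant of M give the coefficients) is
  p(λ) = det(λ I - M) = λ^3 - 81λ^2 + 1449λ - 625.
No integer candidate from the rational root theorem (±divisors of 625) is a root, so the roots are irrational. The cubic discriminant is Δ = 1587446640 > 0, so there are three distinct real roots. p(0) = -625 and p(1) = 744 have opposite signs, so a root lies in (0, 1); Newton's method refines it to λ ≈ 0.4422. p(25) = 600 and p(26) = -131 have opposite signs, so a root lies in (25, 26); Newton's method refines it to λ ≈ 25.8216. p(54) = -1111 and p(55) = 420 have opposite signs, so a root lies in (54, 55); Newton's method refines it to λ ≈ 54.7362. Check (Vieta): the three roots sum to 81, matching tr M = 81.
So the eigenvalues of A^T A are ≈ 0.4422, 25.8216, 54.7362 (all ≥ 0, as they must be for A^T A). The largest is λ_max ≈ 54.7362, hence ||A||_2 = sqrt(λ_max) ≈ 7.3984.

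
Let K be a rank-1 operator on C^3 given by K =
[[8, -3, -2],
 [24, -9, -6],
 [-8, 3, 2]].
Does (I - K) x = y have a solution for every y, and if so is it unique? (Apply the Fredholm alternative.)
(I - K) is singular (det(I - K) = 0, i.e. 1 ∈ sigma(K)). (I - K) x = y is solvable iff y ⊥ ker((I - K)^*) = span{(8, -3, -2)}, i.e. iff 8y_1 - 3y_2 - 2y_3 = 0. When solvable, the solutions are x = y + c·(1, 3, -1), c arbitrary (ker(I - K) = span{(1, 3, -1)}, dimension 1).

K has rank 1, so it is an outer product K = u v^T: every row of K is a multiple of one row vector. Reading off the entries, u = (1, 3, -1) and v = (8, -3, -2) (row i of K equals u_i·v^T). A rank-one matrix u v^T satisfies K u = u (v·u) and kills the (2)-dimensional subspace v^⊥, so its characteristic polynomial is lambda^2 (lambda - v·u) with v·u = tr K = 1. Hence the eigenvalues of I - K are 1 (multiplicity 2) and 1 - (1) = 0, so det(I - K) = 0. (Direct check: I - K =
[[-7, 3, 2],
 [-24, 10, 6],
 [8, -3, -1]]
has determinant 0.) So 1 is an eigenvalue of K and (I - K) is not invertible. The finite-dimensional Fredholm alternative says: either (I - K) is invertible, or ker(I - K) ≠ {0} and then range(I - K) = ker((I - K)^*)^⊥, with dim ker(I - K) = dim ker((I - K)^*). We are in the second case, so we need both kernels. Kernel of I - K: (I - K) u = u - u (v·u) = u - u = 0, so ker(I - K) = span{u} = span{(1, 3, -1)} (it is exactly 1-dimensional because rank(I - K) = 2). Kernel of the adjoint: K is real, so (I - K)^* = I - K^T = I - v u^T, and (I - v u^T) v = v - v (u·v) = 0; hence ker((I - K)^*) = span{v} = span{(8, -3, -2)}. Therefore (I - K) x = y is solvable iff <y, v> = 0, i.e. iff 8y_1 - 3y_2 - 2y_3 = 0. When this holds, K y = u (v·y) = 0, so (I - K) y = y and x = y is a particular solution; the full solution set is the line x = y + c·u = y + c·(1, 3, -1), c ∈ C.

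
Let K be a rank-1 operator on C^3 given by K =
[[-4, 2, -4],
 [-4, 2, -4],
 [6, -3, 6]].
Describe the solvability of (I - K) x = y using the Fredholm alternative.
(I - K) is invertible (det(I - K) = -3 ≠ 0), so for every y in C^3 the equation (I - K) x = y has a unique solution.

K has rank 1, so it is an outer product K = u v^T: every row of K is a multiple of one row vector. Reading off the entries, u = (2, 2, -3) and v = (-2, 1, -2) (row i of K equals u_i·v^T). A rank-one matrix u v^T satisfies K u = u (v·u) and kills the (2)-dimensional subspace v^⊥, so its characteristic polynomial is lambda^2 (lambda - v·u) with v·u = tr K = 4. Hence the eigenvalues of I - K are 1 (multiplicity 2) and 1 - (4) = -3, so det(I - K) = -3. (Direct check: I - K =
[[5, -2, 4],
 [4, -1, 4],
 [-6, 3, -5]]
has determinant -3.) The finite-dimensional Fredholm alternative says: either (I - K) is invertible, or ker(I - K) ≠ {0} and then range(I - K) = ker((I - K)^*)^⊥, with dim ker(I - K) = dim ker((I - K)^*). Since det(I - K) ≠ 0, 1 is not an eigenvalue of K and ker(I - K) = {0}, so we are in the first case: for every y there is a unique x = (I - K)^(-1) y. Explicitly, by the Sherman–Morrison formula, (I - u v^T)^(-1) = I + u v^T/(1 - v·u), i.e. (I - K)^(-1) = I + K/(-3).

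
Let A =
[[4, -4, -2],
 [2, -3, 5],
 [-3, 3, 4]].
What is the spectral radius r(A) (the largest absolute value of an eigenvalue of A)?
r(A) ≈ 7.5924

The eigenvalues of A are the roots of its characteristic polynomial. With M = A (coefficients from the trace, the sum of principal 2x2 minors, and det A):
  p(λ) = det(λ I - M) = λ^3 - 5λ^2 - 21λ + 10.
No integer candidate from the rational root theorem (±divisors of 10) is a root, so the roots are irrational. The cubic discriminant is Δ = 69269 > 0, so there are three distinct real roots. p(-4) = -50 and p(-3) = 1 have opposite signs, so a root lies in (-4, -3); Newton's method refines it to λ ≈ -3.0275. p(0) = 10 and p(1) = -15 have opposite signs, so a root lies in (0, 1); Newton's method refines it to λ ≈ 0.435. p(7) = -39 and p(8) = 34 have opposite signs, so a root lies in (7, 8); Newton's method refines it to λ ≈ 7.5924. Check (Vieta): the three roots sum to 5, matching tr M = 5.
Thus the eigenvalues (to 4 decimals) are -3.0275 (modulus 3.0275); 0.435 (modulus 0.435); 7.5924 (modulus 7.5924). The spectral radius is the largest modulus: r(A) ≈ 7.5924. (Cross-check: r(A) ≤ ||A||_2 ≈ 8.2164; equality holds whenever A is normal, though it can also hold for some non-normal A.)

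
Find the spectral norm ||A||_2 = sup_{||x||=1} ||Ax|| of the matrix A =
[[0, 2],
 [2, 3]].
||A||_2 = 4 (= sqrt(largest eigenvalue of A^T A))

||A||_2 = sigma_max(A) = sqrt(lambda_max(A^T A)). Form the symmetric matrix M = A^T A =
[[4, 6],
 [6, 13]].
Its characteristic polynomial (trace, determinant of M give the coefficients) is
  p(λ) = det(λ I - M) = λ^2 - 17λ + 16.
For λ^2 - 17λ + 16 the discriminant is 225. It is a perfect square (15^2), so the roots are rational: λ = (17 ± 15)/2 = 16, 1.
So the eigenvalues of A^T A are ≈ 1, 16 (all ≥ 0, as they must be for A^T A). The largest is λ_max = 16, hence ||A||_2 = sqrt(λ_max) = 4.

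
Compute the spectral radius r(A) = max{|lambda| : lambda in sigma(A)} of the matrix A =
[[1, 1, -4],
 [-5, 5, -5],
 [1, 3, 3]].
r(A) ≈ 5.1721

The eigenvalues of A are the roots of its characteristic polynomial. With M = A (coefficients from the trace, the sum of principal 2x2 minors, and det A):
  p(λ) = det(λ I - M) = λ^3 - 9λ^2 + 47λ - 120.
No integer candidate from the rational root theorem (±divisors of 120) is a root, so the roots are irrational. The cubic discriminant is Δ = -61403 < 0, so there is one real root and a complex-conjugate pair. p(4) = -12 and p(5) = 15 have opposite signs, so a root lies in (4, 5); Newton's method refines it to λ ≈ 4.4859. Dividing out (λ - (4.4859)) leaves approximately λ^2 - 4.5141λ + 26.7502. For λ^2 - 4.5141λ + 26.7502 the discriminant is -86.6241. It is negative, so the remaining roots are the complex-conjugate pair λ ≈ 2.257 ± 4.6536i. Their product equals the constant term, so |λ|^2 ≈ 26.7502 and |λ| ≈ 5.1721.
Thus the eigenvalues (to 4 decimals) are 4.4859 (modulus 4.4859); 2.257 ± 4.6536i (modulus 5.1721). The spectral radius is the largest modulus: r(A) ≈ 5.1721. (Cross-check: r(A) ≤ ||A||_2 ≈ 9.0631; equality holds whenever A is normal, though it can also hold for some non-normal A.)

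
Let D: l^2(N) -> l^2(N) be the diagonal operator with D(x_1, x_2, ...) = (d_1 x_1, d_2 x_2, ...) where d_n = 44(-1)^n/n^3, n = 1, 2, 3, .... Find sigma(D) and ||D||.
sigma(D) = {44(-1)^n/n^3 : n ≥ 1} ∪ {0}; ||D|| = 44

A bounded diagonal operator on l^2 with diagonal entries d_n has spectrum equal to the closure of {d_n : n ≥ 1}: every d_n is an eigenvalue (with eigenvector e_n), so {d_n} ⊂ sigma(D); the spectrum is closed, so its closure is too; and for lambda not in the closure, (D - lambda I) has bounded inverse (the diagonal entries 1/(d_n - lambda) are bounded). For our sequence d_n = 44(-1)^n/n^3, n = 1, 2, 3, ...:
  - {d_n} = {44(-1)^n/n^3 : n ≥ 1}; the only limit point is 0
  - closure = {44(-1)^n/n^3 : n ≥ 1} ∪ {0}
For the norm: a diagonal operator has ||D|| = sup_n |d_n|. Here |d_n| = 44/n^3 is decreasing, so sup_n |d_n| = |d_1| = 44. So ||D|| = 44.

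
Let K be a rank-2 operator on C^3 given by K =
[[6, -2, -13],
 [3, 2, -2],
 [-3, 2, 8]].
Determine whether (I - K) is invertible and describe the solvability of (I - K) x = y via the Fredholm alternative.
(I - K) is invertible (det(I - K) = 32 ≠ 0), so for every y in C^3 the equation (I - K) x = y has a unique solution.

K has rank 2 and factors as K = U V^T = u1 v1^T + u2 v2^T with u1 = (-3, 0, 2), v1 = (0, 2, 3), u2 = (2, 1, -1), v2 = (3, 2, -2) (multiplying out reproduces the displayed K). The nonzero eigenvalues of U V^T coincide with those of the 2 x 2 matrix G = V^T U = [[v1·u1, v1·u2], [v2·u1, v2·u2]] = [[6, -1], [-13, 10]], and by the Sylvester determinant identity det(I_3 - U V^T) = det(I_2 - V^T U) = det([[-5, 1], [13, -9]]) = (-5)(-9) - (1)(13) = 32. (Direct check: I - K =
[[-5, 2, 13],
 [-3, -1, 2],
 [3, -2, -7]]
has determinant 32.) The finite-dimensional Fredholm alternative says: either (I - K) is invertible, or ker(I - K) ≠ {0} and then range(I - K) = ker((I - K)^*)^⊥, with dim ker(I - K) = dim ker((I - K)^*). Since det(I - K) ≠ 0, 1 is not an eigenvalue of K and ker(I - K) = {0}, so we are in the first case: for every y there is a unique x = (I - K)^(-1) y. (Explicitly, by the Woodbury identity, (I - U V^T)^(-1) = I + U (I_2 - G)^(-1) V^T.)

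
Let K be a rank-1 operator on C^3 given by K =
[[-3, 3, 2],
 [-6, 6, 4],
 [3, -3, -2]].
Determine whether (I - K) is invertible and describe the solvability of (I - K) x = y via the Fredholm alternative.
(I - K) is singular (det(I - K) = 0, i.e. 1 ∈ sigma(K)). (I - K) x = y is solvable iff y ⊥ ker((I - K)^*) = span{(-3, 3, 2)}, i.e. iff -3y_1 + 3y_2 + 2y_3 = 0. When solvable, the solutions are x = y + c·(1, 2, -1), c arbitrary (ker(I - K) = span{(1, 2, -1)}, dimension 1).

K has rank 1, so it is an outer product K = u v^T: every row of K is a multiple of one row vector. Reading off the entries, u = (1, 2, -1) and v = (-3, 3, 2) (row i of K equals u_i·v^T). A rank-one matrix u v^T satisfies K u = u (v·u) and kills the (2)-dimensional subspace v^⊥, so its characteristic polynomial is lambda^2 (lambda - v·u) with v·u = tr K = 1. Hence the eigenvalues of I - K are 1 (multiplicity 2) and 1 - (1) = 0, so det(I - K) = 0. (Direct check: I - K =
[[4, -3, -2],
 [6, -5, -4],
 [-3, 3, 3]]
has determinant 0.) So 1 is an eigenvalue of K and (I - K) is not invertible. The finite-dimensional Fredholm alternative says: either (I - K) is invertible, or ker(I - K) ≠ {0} and then range(I - K) = ker((I - K)^*)^⊥, with dim ker(I - K) = dim ker((I - K)^*). We are in the second case, so we need both kernels. Kernel of I - K: (I - K) u = u - u (v·u) = u - u = 0, so ker(I - K) = span{u} = span{(1, 2, -1)} (it is exactly 1-dimensional because rank(I - K) = 2). Kernel of the adjoint: K is real, so (I - K)^* = I - K^T = I - v u^T, and (I - v u^T) v = v - v (u·v) = 0; hence ker((I - K)^*) = span{v} = span{(-3, 3, 2)}. Therefore (I - K) x = y is solvable iff <y, v> = 0, i.e. iff -3y_1 + 3y_2 + 2y_3 = 0. When this holds, K y = u (v·y) = 0, so (I - K) y = y and x = y is a particular solution; the full solution set is the line x = y + c·u = y + c·(1, 2, -1), c ∈ C.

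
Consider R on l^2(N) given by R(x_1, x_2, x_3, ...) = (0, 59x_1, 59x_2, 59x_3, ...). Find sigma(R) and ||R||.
sigma(R) = closed disk {z in C : |z| ≤ 59}; ||R|| = 59

Note R = 59·U where U is the unit right shift (U x)_k = x_{k-1} (with x_0 := 0); so ||R|| = 59||U|| and sigma(R) = 59·sigma(U). ||R x||^2 = sum_{k≥1} |59x_k|^2 = 3481||x||^2, so ||R|| = 59 and sigma(R) ⊂ {|z| ≤ 59}. For any |lambda| < 59, the equation (R - lambda I) x = 0 forces x_1 = 0, then 59x_k = lambda x_{k+1} ⇒ x = 0, so R has no eigenvalues. But (R - lambda I) is not surjective for |lambda| < 59: solving (R - lambda I) x = e_1 would require x_n proportional to (lambda/59)^(-n), which is not in l^2. So every |lambda| < 59 lies in the residual spectrum. The boundary |lambda| = 59 is in the approximate point spectrum (the spectrum is closed). Hence sigma(R) is the closed disk of radius 59.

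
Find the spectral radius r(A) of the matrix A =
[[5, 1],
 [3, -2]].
r(A) = (3 + sqrt(61))/2 ≈ 5.4051

The eigenvalues of A are the roots of its characteristic polynomial. With M = A (coefficients from the trace and determinant):
  p(λ) = det(λ I - M) = λ^2 - 3λ - 13.
For λ^2 - 3λ - 13 the discriminant is 61. It is nonnegative but not a perfect square, so the roots are real and irrational: λ = (3 ± sqrt(61))/2 ≈ 5.4051, -2.4051.
Thus the eigenvalues (to 4 decimals) are 5.4051 (modulus 5.4051); -2.4051 (modulus 2.4051). The spectral radius is the largest modulus: r(A) = (3 + sqrt(61))/2 ≈ 5.4051. (Cross-check: r(A) ≤ ||A||_2 ≈ 5.8339; equality holds whenever A is normal, though it can also hold for some non-normal A.)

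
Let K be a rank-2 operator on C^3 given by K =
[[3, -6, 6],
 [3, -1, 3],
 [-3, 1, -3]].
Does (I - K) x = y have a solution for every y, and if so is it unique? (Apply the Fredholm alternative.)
(I - K) is invertible (det(I - K) = 26 ≠ 0), so for every y in C^3 the equation (I - K) x = y has a unique solution.

K has rank 2 and factors as K = U V^T = u1 v1^T + u2 v2^T with u1 = (0, -1, 1), v1 = (-3, 1, -3), u2 = (-3, 0, 0), v2 = (-1, 2, -2) (multiplying out reproduces the displayed K). The nonzero eigenvalues of U V^T coincide with those of the 2 x 2 matrix G = V^T U = [[v1·u1, v1·u2], [v2·u1, v2·u2]] = [[-4, 9], [-4, 3]], and by the Sylvester determinant identity det(I_3 - U V^T) = det(I_2 - V^T U) = det([[5, -9], [4, -2]]) = (5)(-2) - (-9)(4) = 26. (Direct check: I - K =
[[-2, 6, -6],
 [-3, 2, -3],
 [3, -1, 4]]
has determinant 26.) The finite-dimensional Fredholm alternative says: either (I - K) is invertible, or ker(I - K) ≠ {0} and then range(I - K) = ker((I - K)^*)^⊥, with dim ker(I - K) = dim ker((I - K)^*). Since det(I - K) ≠ 0, 1 is not an eigenvalue of K and ker(I - K) = {0}, so we are in the first case: for every y there is a unique x = (I - K)^(-1) y. (Explicitly, by the Woodbury identity, (I - U V^T)^(-1) = I + U (I_2 - G)^(-1) V^T.)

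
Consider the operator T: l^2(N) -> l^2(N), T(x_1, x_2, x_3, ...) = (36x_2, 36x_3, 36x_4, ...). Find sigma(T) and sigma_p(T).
sigma(T) = closed disk {z in C : |z| ≤ 36}; sigma_p(T) = open disk {z in C : |z| < 36}

Note T = 36·V where V is the unit left shift (V x)_k = x_{k+1}; so sigma(T) = 36·sigma(V) and ||T|| = 36||V||. ||T x||^2 = 1296sum_{k≥2} |x_k|^2 ≤ 1296||x||^2, with equality on {x : x_1 = 0}, so ||T|| = 36. For any lambda with |lambda| < 36, set r = lambda/36 (|r| < 1); the vector x = (1, r, r^2, ...) is in l^2 and satisfies T x = 36(r, r^2, ...) = lambda x, so lambda is an eigenvalue. On the boundary |lambda| = 36 the geometric series diverges, so no l^2 eigenvector exists, but these lambda lie in the approximate point spectrum. Hence sigma(T) is the closed disk of radius 36 and sigma_p(T) is the open disk.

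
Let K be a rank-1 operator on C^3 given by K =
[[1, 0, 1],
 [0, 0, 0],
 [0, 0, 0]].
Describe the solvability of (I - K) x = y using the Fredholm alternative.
(I - K) is singular (det(I - K) = 0, i.e. 1 ∈ sigma(K)). (I - K) x = y is solvable iff y ⊥ ker((I - K)^*) = span{(1, 0, 1)}, i.e. iff y_1 + y_3 = 0. When solvable, the solutions are x = y + c·(1, 0, 0), c arbitrary (ker(I - K) = span{(1, 0, 0)}, dimension 1).

K has rank 1, so it is an outer product K = u v^T: every row of K is a multiple of one row vector. Reading off the entries, u = (1, 0, 0) and v = (1, 0, 1) (row i of K equals u_i·v^T). A rank-one matrix u v^T satisfies K u = u (v·u) and kills the (2)-dimensional subspace v^⊥, so its characteristic polynomial is lambda^2 (lambda - v·u) with v·u = tr K = 1. Hence the eigenvalues of I - K are 1 (multiplicity 2) and 1 - (1) = 0, so det(I - K) = 0. (Direct check: I - K =
[[0, 0, -1],
 [0, 1, 0],
 [0, 0, 1]]
has determinant 0.) So 1 is an eigenvalue of K and (I - K) is not invertible. The finite-dimensional Fredholm alternative says: either (I - K) is invertible, or ker(I - K) ≠ {0} and then range(I - K) = ker((I - K)^*)^⊥, with dim ker(I - K) = dim ker((I - K)^*). We are in the second case, so we need both kernels. Kernel of I - K: (I - K) u = u - u (v·u) = u - u = 0, so ker(I - K) = span{u} = span{(1, 0, 0)} (it is exactly 1-dimensional because rank(I - K) = 2). Kernel of the adjoint: K is real, so (I - K)^* = I - K^T = I - v u^T, and (I - v u^T) v = v - v (u·v) = 0; hence ker((I - K)^*) = span{v} = span{(1, 0, 1)}. Therefore (I - K) x = y is solvable iff <y, v> = 0, i.e. iff y_1 + y_3 = 0. When this holds, K y = u (v·y) = 0, so (I - K) y = y and x = y is a particular solution; the full solution set is the line x = y + c·u = y + c·(1, 0, 0), c ∈ C.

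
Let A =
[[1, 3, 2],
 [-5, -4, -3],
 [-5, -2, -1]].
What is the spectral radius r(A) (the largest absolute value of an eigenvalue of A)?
r(A) ≈ 4.4476

The eigenvalues of A are the roots of its characteristic polynomial. With M = A (coefficients from the trace, the sum of principal 2x2 minors, and det A):
  p(λ) = det(λ I - M) = λ^3 + 4λ^2 + 18λ - 8.
No integer candidate from the rational root theorem (±divisors of 8) is a root, so the roots are irrational. The cubic discriminant is Δ = -28192 < 0, so there is one real root and a complex-conjugate pair. p(0) = -8 and p(1) = 15 have opposite signs, so a root lies in (0, 1); Newton's method refines it to λ ≈ 0.4044. Dividing out (λ - (0.4044)) leaves approximately λ^2 + 4.4044λ + 19.7813. For λ^2 + 4.4044λ + 19.7813 the discriminant is -59.7261. It is negative, so the remaining roots are the complex-conjugate pair λ ≈ -2.2022 ± 3.8641i. Their product equals the constant term, so |λ|^2 ≈ 19.7813 and |λ| ≈ 4.4476.
Thus the eigenvalues (to 4 decimals) are 0.4044 (modulus 0.4044); -2.2022 ± 3.8641i (modulus 4.4476). The spectral radius is the largest modulus: r(A) ≈ 4.4476. (Cross-check: r(A) ≤ ||A||_2 ≈ 9.3164; equality holds whenever A is normal, though it can also hold for some non-normal A.)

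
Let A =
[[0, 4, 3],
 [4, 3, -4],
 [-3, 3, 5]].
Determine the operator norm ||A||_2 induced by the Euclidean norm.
||A||_2 ≈ 8.5993 (= sqrt(largest eigenvalue of A^T A))

||A||_2 = sigma_max(A) = sqrt(lambda_max(A^T A)). Form the symmetric matrix M = A^T A =
[[25, 3, -31],
 [3, 34, 15],
 [-31, 15, 50]].
Its characteristic polynomial (trace, sum of principal 2x2 minors, determinant of M give the coefficients) is
  p(λ) = det(λ I - M) = λ^3 - 109λ^2 + 2605λ - 961.
No integer candidate from the rational root theorem (±divisors of 961) is a root, so the roots are irrational. The cubic discriminant is Δ = 9823036592 > 0, so there are three distinct real roots. p(0) = -961 and p(1) = 1536 have opposite signs, so a root lies in (0, 1); Newton's method refines it to λ ≈ 0.3748. p(34) = 909 and p(35) = -436 have opposite signs, so a root lies in (34, 35); Newton's method refines it to λ ≈ 34.6767. p(73) = -2640 and p(74) = 149 have opposite signs, so a root lies in (73, 74); Newton's method refines it to λ ≈ 73.9485. Check (Vieta): the three roots sum to 109, matching tr M = 109.
So the eigenvalues of A^T A are ≈ 0.3748, 34.6767, 73.9485 (all ≥ 0, as they must be for A^T A). The largest is λ_max ≈ 73.9485, hence ||A||_2 = sqrt(λ_max) ≈ 8.5993.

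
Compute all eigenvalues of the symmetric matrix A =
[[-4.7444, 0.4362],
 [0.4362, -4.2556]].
sigma(A) ≈ {-5, -4}

A is real symmetric, so its spectrum consists of real eigenvalues. Expanding the characteristic polynomial of the displayed matrix gives
  det(λ I - A) = p(λ) = λ^2 + (9)λ + (20).
Solving p(λ) = 0 yields eigenvalues ≈ -5, -4. (A is shown rounded to 4 decimals, so these recover the underlying integer eigenvalues to within that precision.)
Verification: the trace of A = -9 equals the sum of eigenvalues -9, and det(A) ≈ 20.0000 matches the eigenvalue product 20.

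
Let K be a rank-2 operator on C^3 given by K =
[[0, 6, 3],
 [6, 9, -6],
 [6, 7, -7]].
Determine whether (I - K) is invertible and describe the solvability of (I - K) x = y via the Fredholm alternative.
(I - K) is invertible (det(I - K) = -76 ≠ 0), so for every y in C^3 the equation (I - K) x = y has a unique solution.

K has rank 2 and factors as K = U V^T = u1 v1^T + u2 v2^T with u1 = (3, 3, 2), v1 = (2, 3, -2), u2 = (3, 0, -1), v2 = (-2, -1, 3) (multiplying out reproduces the displayed K). The nonzero eigenvalues of U V^T coincide with those of the 2 x 2 matrix G = V^T U = [[v1·u1, v1·u2], [v2·u1, v2·u2]] = [[11, 8], [-3, -9]], and by the Sylvester determinant identity det(I_3 - U V^T) = det(I_2 - V^T U) = det([[-10, -8], [3, 10]]) = (-10)(10) - (-8)(3) = -76. (Direct check: I - K =
[[1, -6, -3],
 [-6, -8, 6],
 [-6, -7, 8]]
has determinant -76.) The finite-dimensional Fredholm alternative says: either (I - K) is invertible, or ker(I - K) ≠ {0} and then range(I - K) = ker((I - K)^*)^⊥, with dim ker(I - K) = dim ker((I - K)^*). Since det(I - K) ≠ 0, 1 is not an eigenvalue of K and ker(I - K) = {0}, so we are in the first case: for every y there is a unique x = (I - K)^(-1) y. (Explicitly, by the Woodbury identity, (I - U V^T)^(-1) = I + U (I_2 - G)^(-1) V^T.)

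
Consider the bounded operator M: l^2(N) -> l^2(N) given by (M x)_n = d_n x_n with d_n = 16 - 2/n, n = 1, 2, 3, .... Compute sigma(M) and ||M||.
sigma(M) = {16 - 2/n : n ≥ 1} ∪ {16}; ||M|| = 16

A bounded diagonal operator on l^2 with diagonal entries d_n has spectrum equal to the closure of {d_n : n ≥ 1}: every d_n is an eigenvalue (with eigenvector e_n), so {d_n} ⊂ sigma(M); the spectrum is closed, so its closure is too; and for lambda not in the closure, (M - lambda I) has bounded inverse (the diagonal entries 1/(d_n - lambda) are bounded). For our sequence d_n = 16 - 2/n, n = 1, 2, 3, ...:
  - {d_n} = {16 - 2/n : n ≥ 1}; the only limit point is 16
  - closure = {16 - 2/n : n ≥ 1} ∪ {16}
For the norm: a diagonal operator has ||M|| = sup_n |d_n|. Here d_n = 16 - 2/n increases monotonically from d_1 = 14 toward 16, with all terms in [14, 16); so sup_n |d_n| = 16 (the supremum is the limit, not attained). So ||M|| = 16.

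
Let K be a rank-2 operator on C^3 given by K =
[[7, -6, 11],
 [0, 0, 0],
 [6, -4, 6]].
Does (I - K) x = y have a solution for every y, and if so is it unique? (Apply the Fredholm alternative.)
(I - K) is invertible (det(I - K) = -36 ≠ 0), so for every y in C^3 the equation (I - K) x = y has a unique solution.

K has rank 2 and factors as K = U V^T = u1 v1^T + u2 v2^T with u1 = (-3, 0, -2), v1 = (-3, 2, -3), u2 = (-2, 0, 0), v2 = (1, 0, -1) (multiplying out reproduces the displayed K). The nonzero eigenvalues of U V^T coincide with those of the 2 x 2 matrix G = V^T U = [[v1·u1, v1·u2], [v2·u1, v2·u2]] = [[15, 6], [-1, -2]], and by the Sylvester determinant identity det(I_3 - U V^T) = det(I_2 - V^T U) = det([[-14, -6], [1, 3]]) = (-14)(3) - (-6)(1) = -36. (Direct check: I - K =
[[-6, 6, -11],
 [0, 1, 0],
 [-6, 4, -5]]
has determinant -36.) The finite-dimensional Fredholm alternative says: either (I - K) is invertible, or ker(I - K) ≠ {0} and then range(I - K) = ker((I - K)^*)^⊥, with dim ker(I - K) = dim ker((I - K)^*). Since det(I - K) ≠ 0, 1 is not an eigenvalue of K and ker(I - K) = {0}, so we are in the first case: for every y there is a unique x = (I - K)^(-1) y. (Explicitly, by the Woodbury identity, (I - U V^T)^(-1) = I + U (I_2 - G)^(-1) V^T.)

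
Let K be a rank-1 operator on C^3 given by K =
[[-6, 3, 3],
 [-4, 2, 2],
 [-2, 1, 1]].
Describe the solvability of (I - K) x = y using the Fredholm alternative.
(I - K) is invertible (det(I - K) = 4 ≠ 0), so for every y in C^3 the equation (I - K) x = y has a unique solution.

K has rank 1, so it is an outer product K = u v^T: every row of K is a multiple of one row vector. Reading off the entries, u = (-3, -2, -1) and v = (2, -1, -1) (row i of K equals u_i·v^T). A rank-one matrix u v^T satisfies K u = u (v·u) and kills the (2)-dimensional subspace v^⊥, so its characteristic polynomial is lambda^2 (lambda - v·u) with v·u = tr K = -3. Hence the eigenvalues of I - K are 1 (multiplicity 2) and 1 - (-3) = 4, so det(I - K) = 4. (Direct check: I - K =
[[7, -3, -3],
 [4, -1, -2],
 [2, -1, 0]]
has determinant 4.) The finite-dimensional Fredholm alternative says: either (I - K) is invertible, or ker(I - K) ≠ {0} and then range(I - K) = ker((I - K)^*)^⊥, with dim ker(I - K) = dim ker((I - K)^*). Since det(I - K) ≠ 0, 1 is not an eigenvalue of K and ker(I - K) = {0}, so we are in the first case: for every y there is a unique x = (I - K)^(-1) y. Explicitly, by the Sherman–Morrison formula, (I - u v^T)^(-1) = I + u v^T/(1 - v·u), i.e. (I - K)^(-1) = I + K/(4).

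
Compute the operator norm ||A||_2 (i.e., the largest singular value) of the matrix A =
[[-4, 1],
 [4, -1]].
||A||_2 = sqrt(34) ≈ 5.831 (= sqrt(largest eigenvalue of A^T A))

||A||_2 = sigma_max(A) = sqrt(lambda_max(A^T A)). Form the symmetric matrix M = A^T A =
[[32, -8],
 [-8, 2]].
Its characteristic polynomial (trace, determinant of M give the coefficients) is
  p(λ) = det(λ I - M) = λ^2 - 34λ.
For λ^2 - 34λ the discriminant is 1156. It is a perfect square (34^2), so the roots are rational: λ = (34 ± 34)/2 = 34, 0.
So the eigenvalues of A^T A are ≈ 0, 34 (all ≥ 0, as they must be for A^T A). The largest is λ_max = 34, hence ||A||_2 = sqrt(λ_max) = sqrt(34) ≈ 5.831.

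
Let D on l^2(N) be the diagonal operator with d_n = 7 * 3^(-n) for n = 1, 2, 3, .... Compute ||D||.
||D|| = 7/3 (attained at n = 1)

For D diagonal, ||D|| = sup_n |d_n|. The sequence d_n = 7 * 3^(-n) is positive and strictly decreasing (ratio 3^(-1) < 1), so the supremum is d_1 = 7/3. Hence ||D|| = 7/3.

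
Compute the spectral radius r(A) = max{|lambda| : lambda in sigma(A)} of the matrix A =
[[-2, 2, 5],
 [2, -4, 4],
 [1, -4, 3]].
r(A) ≈ 4.9271

The eigenvalues of A are the roots of its characteristic polynomial. With M = A (coefficients from the trace, the sum of principal 2x2 minors, and det A):
  p(λ) = det(λ I - M) = λ^3 + 3λ^2 - 3λ + 32.
No integer candidate from the rational root theorem (±divisors of 32) is a root, so the roots are irrational. The cubic discriminant is Δ = -36099 < 0, so there is one real root and a complex-conjugate pair. p(-5) = -3 and p(-4) = 28 have opposite signs, so a root lies in (-5, -4); Newton's method refines it to λ ≈ -4.9271. Dividing out (λ - (-4.9271)) leaves approximately λ^2 - 1.9271λ + 6.4947. For λ^2 - 1.9271λ + 6.4947 the discriminant is -22.2654. It is negative, so the remaining roots are the complex-conjugate pair λ ≈ 0.9635 ± 2.3593i. Their product equals the constant term, so |λ|^2 ≈ 6.4947 and |λ| ≈ 2.5485.
Thus the eigenvalues (to 4 decimals) are -4.9271 (modulus 4.9271); 0.9635 ± 2.3593i (modulus 2.5485). The spectral radius is the largest modulus: r(A) ≈ 4.9271. (Cross-check: r(A) ≤ ||A||_2 ≈ 8.0131; equality holds whenever A is normal, though it can also hold for some non-normal A.)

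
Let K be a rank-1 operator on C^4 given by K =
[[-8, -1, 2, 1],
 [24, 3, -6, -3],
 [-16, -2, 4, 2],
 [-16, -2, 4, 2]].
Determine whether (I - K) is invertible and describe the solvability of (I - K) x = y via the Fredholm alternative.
(I - K) is singular (det(I - K) = 0, i.e. 1 ∈ sigma(K)). (I - K) x = y is solvable iff y ⊥ ker((I - K)^*) = span{(-8, -1, 2, 1)}, i.e. iff -8y_1 - y_2 + 2y_3 + y_4 = 0. When solvable, the solutions are x = y + c·(1, -3, 2, 2), c arbitrary (ker(I - K) = span{(1, -3, 2, 2)}, dimension 1).

K has rank 1, so it is an outer product K = u v^T: every row of K is a multiple of one row vector. Reading off the entries, u = (1, -3, 2, 2) and v = (-8, -1, 2, 1) (row i of K equals u_i·v^T). A rank-one matrix u v^T satisfies K u = u (v·u) and kills the (3)-dimensional subspace v^⊥, so its characteristic polynomial is lambda^3 (lambda - v·u) with v·u = tr K = 1. Hence the eigenvalues of I - K are 1 (multiplicity 3) and 1 - (1) = 0, so det(I - K) = 0. (Direct check: I - K =
[[9, 1, -2, -1],
 [-24, -2, 6, 3],
 [16, 2, -3, -2],
 [16, 2, -4, -1]]
has determinant 0.) So 1 is an eigenvalue of K and (I - K) is not invertible. The finite-dimensional Fredholm alternative says: either (I - K) is invertible, or ker(I - K) ≠ {0} and then range(I - K) = ker((I - K)^*)^⊥, with dim ker(I - K) = dim ker((I - K)^*). We are in the second case, so we need both kernels. Kernel of I - K: (I - K) u = u - u (v·u) = u - u = 0, so ker(I - K) = span{u} = span{(1, -3, 2, 2)} (it is exactly 1-dimensional because rank(I - K) = 3). Kernel of the adjoint: K is real, so (I - K)^* = I - K^T = I - v u^T, and (I - v u^T) v = v - v (u·v) = 0; hence ker((I - K)^*) = span{v} = span{(-8, -1, 2, 1)}. Therefore (I - K) x = y is solvable iff <y, v> = 0, i.e. iff -8y_1 - y_2 + 2y_3 + y_4 = 0. When this holds, K y = u (v·y) = 0, so (I - K) y = y and x = y is a particular solution; the full solution set is the line x = y + c·u = y + c·(1, -3, 2, 2), c ∈ C.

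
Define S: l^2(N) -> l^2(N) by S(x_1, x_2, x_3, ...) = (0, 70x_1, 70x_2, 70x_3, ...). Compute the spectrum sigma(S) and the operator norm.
sigma(S) = closed disk {z in C : |z| ≤ 70}; ||S|| = 70

Note S = 70·U where U is the unit right shift (U x)_k = x_{k-1} (with x_0 := 0); so ||S|| = 70||U|| and sigma(S) = 70·sigma(U). ||S x||^2 = sum_{k≥1} |70x_k|^2 = 4900||x||^2, so ||S|| = 70 and sigma(S) ⊂ {|z| ≤ 70}. For any |lambda| < 70, the equation (S - lambda I) x = 0 forces x_1 = 0, then 70x_k = lambda x_{k+1} ⇒ x = 0, so S has no eigenvalues. But (S - lambda I) is not surjective for |lambda| < 70: solving (S - lambda I) x = e_1 would require x_n proportional to (lambda/70)^(-n), which is not in l^2. So every |lambda| < 70 lies in the residual spectrum. The boundary |lambda| = 70 is in the approximate point spectrum (the spectrum is closed). Hence sigma(S) is the closed disk of radius 70.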